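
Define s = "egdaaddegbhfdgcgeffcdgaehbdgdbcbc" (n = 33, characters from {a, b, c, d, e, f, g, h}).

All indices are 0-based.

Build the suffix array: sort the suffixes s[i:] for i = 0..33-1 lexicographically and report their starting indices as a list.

[3, 4, 22, 31, 29, 25, 9, 32, 30, 19, 14, 2, 28, 5, 6, 20, 12, 26, 16, 7, 0, 23, 18, 11, 17, 21, 8, 13, 1, 27, 15, 24, 10]

rank→(start, suffix):
  0 → (3, 'aaddegbhfdgcgeffcdgaehbdgdbcbc')
  1 → (4, 'addegbhfdgcgeffcdgaehbdgdbcbc')
  2 → (22, 'aehbdgdbcbc')
  3 → (31, 'bc')
  4 → (29, 'bcbc')
  5 → (25, 'bdgdbcbc')
  6 → (9, 'bhfdgcgeffcdgaehbdgdbcbc')
  7 → (32, 'c')
  8 → (30, 'cbc')
  9 → (19, 'cdgaehbdgdbcbc')
  10 → (14, 'cgeffcdgaehbdgdbcbc')
  11 → (2, 'daaddegbhfdgcgeffcdgaehbdgdbcbc')
  12 → (28, 'dbcbc')
  13 → (5, 'ddegbhfdgcgeffcdgaehbdgdbcbc')
  14 → (6, 'degbhfdgcgeffcdgaehbdgdbcbc')
  15 → (20, 'dgaehbdgdbcbc')
  16 → (12, 'dgcgeffcdgaehbdgdbcbc')
  17 → (26, 'dgdbcbc')
  18 → (16, 'effcdgaehbdgdbcbc')
  19 → (7, 'egbhfdgcgeffcdgaehbdgdbcbc')
  20 → (0, 'egdaaddegbhfdgcgeffcdgaehbdgdbcbc')
  21 → (23, 'ehbdgdbcbc')
  22 → (18, 'fcdgaehbdgdbcbc')
  23 → (11, 'fdgcgeffcdgaehbdgdbcbc')
  24 → (17, 'ffcdgaehbdgdbcbc')
  25 → (21, 'gaehbdgdbcbc')
  26 → (8, 'gbhfdgcgeffcdgaehbdgdbcbc')
  27 → (13, 'gcgeffcdgaehbdgdbcbc')
  28 → (1, 'gdaaddegbhfdgcgeffcdgaehbdgdbcbc')
  29 → (27, 'gdbcbc')
  30 → (15, 'geffcdgaehbdgdbcbc')
  31 → (24, 'hbdgdbcbc')
  32 → (10, 'hfdgcgeffcdgaehbdgdbcbc')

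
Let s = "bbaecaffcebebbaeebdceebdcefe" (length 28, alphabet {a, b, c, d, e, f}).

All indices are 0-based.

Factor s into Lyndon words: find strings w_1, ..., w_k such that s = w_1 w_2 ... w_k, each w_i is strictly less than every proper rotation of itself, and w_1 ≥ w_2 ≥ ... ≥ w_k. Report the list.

["b", "b", "aecaffcebebbaeebdceebdcefe"]

emit factor 1: 'b' (i=0, period=1)
emit factor 2: 'b' (i=1, period=1)
emit factor 3: 'aecaffcebebbaeebdceebdcefe' (i=2, period=26)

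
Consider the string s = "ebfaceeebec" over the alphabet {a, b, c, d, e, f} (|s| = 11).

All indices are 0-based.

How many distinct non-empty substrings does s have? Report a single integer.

58

rank | idx | suffix
   0 |   3 | aceeebec
   1 |   8 | bec
   2 |   1 | bfaceeebec
   3 |  10 | c
   4 |   4 | ceeebec
   5 |   7 | ebec
   6 |   0 | ebfaceeebec
   7 |   9 | ec
   8 |   6 | eebec
   9 |   5 | eeebec
  10 |   2 | faceeebec

SA = [3, 8, 1, 10, 4, 7, 0, 9, 6, 5, 2]
[i] adj suffixes → lcp
  [1] 3/8 → 0 ('')
  [2] 8/1 → 1 ('b')
  [3] 1/10 → 0 ('')
  [4] 10/4 → 1 ('c')
  [5] 4/7 → 0 ('')
  [6] 7/0 → 2 ('eb')
  [7] 0/9 → 1 ('e')
  [8] 9/6 → 1 ('e')
  [9] 6/5 → 2 ('ee')
  [10] 5/2 → 0 ('')

n(n+1)/2 = 11·12/2 = 66
Σ LCP = 0 + 0 + 1 + 0 + 1 + 0 + 2 + 1 + 1 + 2 + 0 = 8
distinct = 66 − 8 = 58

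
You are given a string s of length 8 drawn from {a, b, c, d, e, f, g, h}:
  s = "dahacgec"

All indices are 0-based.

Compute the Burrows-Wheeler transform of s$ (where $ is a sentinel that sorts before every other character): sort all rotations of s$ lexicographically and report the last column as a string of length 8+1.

chdea$gca

rank  rotation   last
    0  $dahacgec  c
    1  acgec$dah  h
    2  ahacgec$d  d
    3  c$dahacge  e
    4  cgec$daha  a
    5  dahacgec$  $
    6  ec$dahacg  g
    7  gec$dahac  c
    8  hacgec$da  a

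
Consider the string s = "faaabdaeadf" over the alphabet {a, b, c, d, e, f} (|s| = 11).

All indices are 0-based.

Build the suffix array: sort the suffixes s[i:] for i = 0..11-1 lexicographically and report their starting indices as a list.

rank→(start, suffix):
  0 → (1, 'aaabdaeadf')
  1 → (2, 'aabdaeadf')
  2 → (3, 'abdaeadf')
  3 → (8, 'adf')
  4 → (6, 'aeadf')
  5 → (4, 'bdaeadf')
  6 → (5, 'daeadf')
  7 → (9, 'df')
  8 → (7, 'eadf')
  9 → (10, 'f')
  10 → (0, 'faaabdaeadf')

[1, 2, 3, 8, 6, 4, 5, 9, 7, 10, 0]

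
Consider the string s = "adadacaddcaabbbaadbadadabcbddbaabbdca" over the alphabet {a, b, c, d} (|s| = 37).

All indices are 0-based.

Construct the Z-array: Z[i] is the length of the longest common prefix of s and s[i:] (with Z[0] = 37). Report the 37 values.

Z[0]=37
i=1: fresh scan; Z[1]=0
i=2: fresh scan; Z[2]=3 extend→box=[2,5)
i=3: min(r-i=2, Z[1]=0)=0; Z[3]=0
i=4: min(r-i=1, Z[2]=3)=1; Z[4]=1
i=5: fresh scan; Z[5]=0
i=6: fresh scan; Z[6]=2 extend→box=[6,8)
i=7: min(r-i=1, Z[1]=0)=0; Z[7]=0
i=8: fresh scan; Z[8]=0
i=9: fresh scan; Z[9]=0
i=10: fresh scan; Z[10]=1 extend→box=[10,11)
i=11: fresh scan; Z[11]=1 extend→box=[11,12)
i=12: fresh scan; Z[12]=0
i=13: fresh scan; Z[13]=0
i=14: fresh scan; Z[14]=0
i=15: fresh scan; Z[15]=1 extend→box=[15,16)
i=16: fresh scan; Z[16]=2 extend→box=[16,18)
i=17: min(r-i=1, Z[1]=0)=0; Z[17]=0
i=18: fresh scan; Z[18]=0
i=19: fresh scan; Z[19]=5 extend→box=[19,24)
i=20: min(r-i=4, Z[1]=0)=0; Z[20]=0
i=21: min(r-i=3, Z[2]=3)=3; Z[21]=3
i=22: min(r-i=2, Z[3]=0)=0; Z[22]=0
i=23: min(r-i=1, Z[4]=1)=1; Z[23]=1
i=24: fresh scan; Z[24]=0
i=25: fresh scan; Z[25]=0
i=26: fresh scan; Z[26]=0
i=27: fresh scan; Z[27]=0
i=28: fresh scan; Z[28]=0
i=29: fresh scan; Z[29]=0
i=30: fresh scan; Z[30]=1 extend→box=[30,31)
i=31: fresh scan; Z[31]=1 extend→box=[31,32)
i=32: fresh scan; Z[32]=0
i=33: fresh scan; Z[33]=0
i=34: fresh scan; Z[34]=0
i=35: fresh scan; Z[35]=0
i=36: fresh scan; Z[36]=1 extend→box=[36,37)

[37, 0, 3, 0, 1, 0, 2, 0, 0, 0, 1, 1, 0, 0, 0, 1, 2, 0, 0, 5, 0, 3, 0, 1, 0, 0, 0, 0, 0, 0, 1, 1, 0, 0, 0, 0, 1]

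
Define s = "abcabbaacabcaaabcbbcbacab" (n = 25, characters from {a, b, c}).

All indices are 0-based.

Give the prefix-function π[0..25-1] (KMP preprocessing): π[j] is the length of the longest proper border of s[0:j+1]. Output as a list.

π[0] = 0
j=1 s[j]='b': π[1]=0 (border '')
j=2 s[j]='c': π[2]=0 (border '')
j=3 s[j]='a': π[3]=1 (border 'a')
j=4 s[j]='b': π[4]=2 (border 'ab')
j=5 s[j]='b': k: 2→0; π[5]=0 (border '')
j=6 s[j]='a': π[6]=1 (border 'a')
j=7 s[j]='a': k: 1→0; π[7]=1 (border 'a')
j=8 s[j]='c': k: 1→0; π[8]=0 (border '')
j=9 s[j]='a': π[9]=1 (border 'a')
j=10 s[j]='b': π[10]=2 (border 'ab')
j=11 s[j]='c': π[11]=3 (border 'abc')
j=12 s[j]='a': π[12]=4 (border 'abca')
j=13 s[j]='a': k: 4→1→0; π[13]=1 (border 'a')
j=14 s[j]='a': k: 1→0; π[14]=1 (border 'a')
j=15 s[j]='b': π[15]=2 (border 'ab')
j=16 s[j]='c': π[16]=3 (border 'abc')
j=17 s[j]='b': k: 3→0; π[17]=0 (border '')
j=18 s[j]='b': π[18]=0 (border '')
j=19 s[j]='c': π[19]=0 (border '')
j=20 s[j]='b': π[20]=0 (border '')
j=21 s[j]='a': π[21]=1 (border 'a')
j=22 s[j]='c': k: 1→0; π[22]=0 (border '')
j=23 s[j]='a': π[23]=1 (border 'a')
j=24 s[j]='b': π[24]=2 (border 'ab')

[0, 0, 0, 1, 2, 0, 1, 1, 0, 1, 2, 3, 4, 1, 1, 2, 3, 0, 0, 0, 0, 1, 0, 1, 2]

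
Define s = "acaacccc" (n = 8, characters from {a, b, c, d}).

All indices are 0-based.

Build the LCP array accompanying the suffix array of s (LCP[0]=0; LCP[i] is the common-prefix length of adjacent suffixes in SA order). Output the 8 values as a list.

sorted suffixes:
  #0 SA[0]=2  'aacccc'
  #1 SA[1]=0  'acaacccc'
  #2 SA[2]=3  'acccc'
  #3 SA[3]=7  'c'
  #4 SA[4]=1  'caacccc'
  #5 SA[5]=6  'cc'
  #6 SA[6]=5  'ccc'
  #7 SA[7]=4  'cccc'

SA = [2, 0, 3, 7, 1, 6, 5, 4]
[i] adj suffixes → lcp
  [1] 2/0 → 1 ('a')
  [2] 0/3 → 2 ('ac')
  [3] 3/7 → 0 ('')
  [4] 7/1 → 1 ('c')
  [5] 1/6 → 1 ('c')
  [6] 6/5 → 2 ('cc')
  [7] 5/4 → 3 ('ccc')

[0, 1, 2, 0, 1, 1, 2, 3]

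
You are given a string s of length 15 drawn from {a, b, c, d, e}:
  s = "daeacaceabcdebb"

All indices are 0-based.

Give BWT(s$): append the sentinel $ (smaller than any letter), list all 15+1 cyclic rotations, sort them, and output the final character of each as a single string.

rank  rotation          last
    0  $daeacaceabcdebb  b
    1  abcdebb$daeacace  e
    2  acaceabcdebb$dae  e
    3  aceabcdebb$daeac  c
    4  aeacaceabcdebb$d  d
    5  b$daeacaceabcdeb  b
    6  bb$daeacaceabcde  e
    7  bcdebb$daeacacea  a
    8  caceabcdebb$daea  a
    9  cdebb$daeacaceab  b
   10  ceabcdebb$daeaca  a
   11  daeacaceabcdebb$  $
   12  debb$daeacaceabc  c
   13  eabcdebb$daeacac  c
   14  eacaceabcdebb$da  a
   15  ebb$daeacaceabcd  d

beecdbeaaba$ccad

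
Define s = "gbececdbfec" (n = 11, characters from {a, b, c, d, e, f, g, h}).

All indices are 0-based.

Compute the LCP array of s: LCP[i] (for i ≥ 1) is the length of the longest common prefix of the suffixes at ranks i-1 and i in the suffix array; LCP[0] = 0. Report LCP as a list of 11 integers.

rank | idx | suffix
   0 |   1 | bececdbfec
   1 |   7 | bfec
   2 |  10 | c
   3 |   5 | cdbfec
   4 |   3 | cecdbfec
   5 |   6 | dbfec
   6 |   9 | ec
   7 |   4 | ecdbfec
   8 |   2 | ececdbfec
   9 |   8 | fec
  10 |   0 | gbececdbfec

SA = [1, 7, 10, 5, 3, 6, 9, 4, 2, 8, 0]
[i] adj suffixes → lcp
  [1] 1/7 → 1 ('b')
  [2] 7/10 → 0 ('')
  [3] 10/5 → 1 ('c')
  [4] 5/3 → 1 ('c')
  [5] 3/6 → 0 ('')
  [6] 6/9 → 0 ('')
  [7] 9/4 → 2 ('ec')
  [8] 4/2 → 2 ('ec')
  [9] 2/8 → 0 ('')
  [10] 8/0 → 0 ('')

[0, 1, 0, 1, 1, 0, 0, 2, 2, 0, 0]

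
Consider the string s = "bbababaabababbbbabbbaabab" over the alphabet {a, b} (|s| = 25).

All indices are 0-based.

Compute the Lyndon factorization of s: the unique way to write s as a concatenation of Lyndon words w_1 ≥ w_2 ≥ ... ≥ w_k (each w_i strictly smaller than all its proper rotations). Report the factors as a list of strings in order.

["b", "b", "ab", "ab", "aabababbbbabbb", "aabab"]

emit factor 1: 'b' (i=0, period=1)
emit factor 2: 'b' (i=1, period=1)
emit factor 3: 'ab' (i=2, period=2)
emit factor 4: 'ab' (i=4, period=2)
emit factor 5: 'aabababbbbabbb' (i=6, period=14)
emit factor 6: 'aabab' (i=20, period=5)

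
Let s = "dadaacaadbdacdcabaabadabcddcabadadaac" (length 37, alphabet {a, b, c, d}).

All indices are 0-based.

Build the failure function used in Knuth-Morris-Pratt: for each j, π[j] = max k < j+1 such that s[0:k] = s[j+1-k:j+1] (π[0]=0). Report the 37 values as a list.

π[0] = 0
j=1 s[j]='a': π[1]=0 (border '')
j=2 s[j]='d': π[2]=1 (border 'd')
j=3 s[j]='a': π[3]=2 (border 'da')
j=4 s[j]='a': k: 2→0; π[4]=0 (border '')
j=5 s[j]='c': π[5]=0 (border '')
j=6 s[j]='a': π[6]=0 (border '')
j=7 s[j]='a': π[7]=0 (border '')
j=8 s[j]='d': π[8]=1 (border 'd')
j=9 s[j]='b': k: 1→0; π[9]=0 (border '')
j=10 s[j]='d': π[10]=1 (border 'd')
j=11 s[j]='a': π[11]=2 (border 'da')
j=12 s[j]='c': k: 2→0; π[12]=0 (border '')
j=13 s[j]='d': π[13]=1 (border 'd')
j=14 s[j]='c': k: 1→0; π[14]=0 (border '')
j=15 s[j]='a': π[15]=0 (border '')
j=16 s[j]='b': π[16]=0 (border '')
j=17 s[j]='a': π[17]=0 (border '')
j=18 s[j]='a': π[18]=0 (border '')
j=19 s[j]='b': π[19]=0 (border '')
j=20 s[j]='a': π[20]=0 (border '')
j=21 s[j]='d': π[21]=1 (border 'd')
j=22 s[j]='a': π[22]=2 (border 'da')
j=23 s[j]='b': k: 2→0; π[23]=0 (border '')
j=24 s[j]='c': π[24]=0 (border '')
j=25 s[j]='d': π[25]=1 (border 'd')
j=26 s[j]='d': k: 1→0; π[26]=1 (border 'd')
j=27 s[j]='c': k: 1→0; π[27]=0 (border '')
j=28 s[j]='a': π[28]=0 (border '')
j=29 s[j]='b': π[29]=0 (border '')
j=30 s[j]='a': π[30]=0 (border '')
j=31 s[j]='d': π[31]=1 (border 'd')
j=32 s[j]='a': π[32]=2 (border 'da')
j=33 s[j]='d': π[33]=3 (border 'dad')
j=34 s[j]='a': π[34]=4 (border 'dada')
j=35 s[j]='a': π[35]=5 (border 'dadaa')
j=36 s[j]='c': π[36]=6 (border 'dadaac')

[0, 0, 1, 2, 0, 0, 0, 0, 1, 0, 1, 2, 0, 1, 0, 0, 0, 0, 0, 0, 0, 1, 2, 0, 0, 1, 1, 0, 0, 0, 0, 1, 2, 3, 4, 5, 6]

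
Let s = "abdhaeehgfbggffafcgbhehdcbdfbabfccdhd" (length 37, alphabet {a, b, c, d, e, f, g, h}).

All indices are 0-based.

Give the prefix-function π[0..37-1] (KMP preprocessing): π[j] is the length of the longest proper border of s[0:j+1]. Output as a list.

π[0] = 0
j=1 s[j]='b': π[1]=0 (border '')
j=2 s[j]='d': π[2]=0 (border '')
j=3 s[j]='h': π[3]=0 (border '')
j=4 s[j]='a': π[4]=1 (border 'a')
j=5 s[j]='e': k: 1→0; π[5]=0 (border '')
j=6 s[j]='e': π[6]=0 (border '')
j=7 s[j]='h': π[7]=0 (border '')
j=8 s[j]='g': π[8]=0 (border '')
j=9 s[j]='f': π[9]=0 (border '')
j=10 s[j]='b': π[10]=0 (border '')
j=11 s[j]='g': π[11]=0 (border '')
j=12 s[j]='g': π[12]=0 (border '')
j=13 s[j]='f': π[13]=0 (border '')
j=14 s[j]='f': π[14]=0 (border '')
j=15 s[j]='a': π[15]=1 (border 'a')
j=16 s[j]='f': k: 1→0; π[16]=0 (border '')
j=17 s[j]='c': π[17]=0 (border '')
j=18 s[j]='g': π[18]=0 (border '')
j=19 s[j]='b': π[19]=0 (border '')
j=20 s[j]='h': π[20]=0 (border '')
j=21 s[j]='e': π[21]=0 (border '')
j=22 s[j]='h': π[22]=0 (border '')
j=23 s[j]='d': π[23]=0 (border '')
j=24 s[j]='c': π[24]=0 (border '')
j=25 s[j]='b': π[25]=0 (border '')
j=26 s[j]='d': π[26]=0 (border '')
j=27 s[j]='f': π[27]=0 (border '')
j=28 s[j]='b': π[28]=0 (border '')
j=29 s[j]='a': π[29]=1 (border 'a')
j=30 s[j]='b': π[30]=2 (border 'ab')
j=31 s[j]='f': k: 2→0; π[31]=0 (border '')
j=32 s[j]='c': π[32]=0 (border '')
j=33 s[j]='c': π[33]=0 (border '')
j=34 s[j]='d': π[34]=0 (border '')
j=35 s[j]='h': π[35]=0 (border '')
j=36 s[j]='d': π[36]=0 (border '')

[0, 0, 0, 0, 1, 0, 0, 0, 0, 0, 0, 0, 0, 0, 0, 1, 0, 0, 0, 0, 0, 0, 0, 0, 0, 0, 0, 0, 0, 1, 2, 0, 0, 0, 0, 0, 0]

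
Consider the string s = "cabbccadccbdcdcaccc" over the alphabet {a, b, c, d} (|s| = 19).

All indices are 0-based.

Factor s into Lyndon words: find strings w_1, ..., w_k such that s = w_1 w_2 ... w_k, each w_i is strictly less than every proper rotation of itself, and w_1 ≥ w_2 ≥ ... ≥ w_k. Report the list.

emit factor 1: 'c' (i=0, period=1)
emit factor 2: 'abbccadccbdcdcaccc' (i=1, period=18)

["c", "abbccadccbdcdcaccc"]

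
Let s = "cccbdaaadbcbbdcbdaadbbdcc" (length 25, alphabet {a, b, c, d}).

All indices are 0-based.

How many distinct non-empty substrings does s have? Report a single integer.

sorted suffixes:
  #0 SA[0]=5  'aaadbcbbdcbdaadbbdcc'
  #1 SA[1]=17  'aadbbdcc'
  #2 SA[2]=6  'aadbcbbdcbdaadbbdcc'
  #3 SA[3]=18  'adbbdcc'
  #4 SA[4]=7  'adbcbbdcbdaadbbdcc'
  #5 SA[5]=11  'bbdcbdaadbbdcc'
  #6 SA[6]=20  'bbdcc'
  #7 SA[7]=9  'bcbbdcbdaadbbdcc'
  #8 SA[8]=3  'bdaaadbcbbdcbdaadbbdcc'
  #9 SA[9]=15  'bdaadbbdcc'
  #10 SA[10]=12  'bdcbdaadbbdcc'
  #11 SA[11]=21  'bdcc'
  #12 SA[12]=24  'c'
  #13 SA[13]=10  'cbbdcbdaadbbdcc'
  #14 SA[14]=2  'cbdaaadbcbbdcbdaadbbdcc'
  #15 SA[15]=14  'cbdaadbbdcc'
  #16 SA[16]=23  'cc'
  #17 SA[17]=1  'ccbdaaadbcbbdcbdaadbbdcc'
  #18 SA[18]=0  'cccbdaaadbcbbdcbdaadbbdcc'
  #19 SA[19]=4  'daaadbcbbdcbdaadbbdcc'
  #20 SA[20]=16  'daadbbdcc'
  #21 SA[21]=19  'dbbdcc'
  #22 SA[22]=8  'dbcbbdcbdaadbbdcc'
  #23 SA[23]=13  'dcbdaadbbdcc'
  #24 SA[24]=22  'dcc'

SA = [5, 17, 6, 18, 7, 11, 20, 9, 3, 15, 12, 21, 24, 10, 2, 14, 23, 1, 0, 4, 16, 19, 8, 13, 22]
[i] adj suffixes → lcp
  [1] 5/17 → 2 ('aa')
  [2] 17/6 → 4 ('aadb')
  [3] 6/18 → 1 ('a')
  [4] 18/7 → 3 ('adb')
  [5] 7/11 → 0 ('')
  [6] 11/20 → 4 ('bbdc')
  [7] 20/9 → 1 ('b')
  [8] 9/3 → 1 ('b')
  [9] 3/15 → 4 ('bdaa')
  [10] 15/12 → 2 ('bd')
  [11] 12/21 → 3 ('bdc')
  [12] 21/24 → 0 ('')
  [13] 24/10 → 1 ('c')
  [14] 10/2 → 2 ('cb')
  [15] 2/14 → 5 ('cbdaa')
  [16] 14/23 → 1 ('c')
  [17] 23/1 → 2 ('cc')
  [18] 1/0 → 2 ('cc')
  [19] 0/4 → 0 ('')
  [20] 4/16 → 3 ('daa')
  [21] 16/19 → 1 ('d')
  [22] 19/8 → 2 ('db')
  [23] 8/13 → 1 ('d')
  [24] 13/22 → 2 ('dc')

n(n+1)/2 = 25·26/2 = 325
Σ LCP = 0 + 2 + 4 + 1 + 3 + 0 + 4 + 1 + 1 + 4 + 2 + 3 + 0 + 1 + 2 + 5 + 1 + 2 + 2 + 0 + 3 + 1 + 2 + 1 + 2 = 47
distinct = 325 − 47 = 278

278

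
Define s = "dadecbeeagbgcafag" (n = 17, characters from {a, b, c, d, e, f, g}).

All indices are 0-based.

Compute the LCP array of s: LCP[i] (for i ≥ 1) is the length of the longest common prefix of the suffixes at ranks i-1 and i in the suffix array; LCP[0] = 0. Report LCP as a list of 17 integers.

rank→(start, suffix):
  0 → (1, 'adecbeeagbgcafag')
  1 → (13, 'afag')
  2 → (15, 'ag')
  3 → (8, 'agbgcafag')
  4 → (5, 'beeagbgcafag')
  5 → (10, 'bgcafag')
  6 → (12, 'cafag')
  7 → (4, 'cbeeagbgcafag')
  8 → (0, 'dadecbeeagbgcafag')
  9 → (2, 'decbeeagbgcafag')
  10 → (7, 'eagbgcafag')
  11 → (3, 'ecbeeagbgcafag')
  12 → (6, 'eeagbgcafag')
  13 → (14, 'fag')
  14 → (16, 'g')
  15 → (9, 'gbgcafag')
  16 → (11, 'gcafag')

SA = [1, 13, 15, 8, 5, 10, 12, 4, 0, 2, 7, 3, 6, 14, 16, 9, 11]
rank  pair      lcp
   1  s[1:],s[13:]  1  'a'
   2  s[13:],s[15:]  1  'a'
   3  s[15:],s[8:]  2  'ag'
   4  s[8:],s[5:]  0  ''
   5  s[5:],s[10:]  1  'b'
   6  s[10:],s[12:]  0  ''
   7  s[12:],s[4:]  1  'c'
   8  s[4:],s[0:]  0  ''
   9  s[0:],s[2:]  1  'd'
  10  s[2:],s[7:]  0  ''
  11  s[7:],s[3:]  1  'e'
  12  s[3:],s[6:]  1  'e'
  13  s[6:],s[14:]  0  ''
  14  s[14:],s[16:]  0  ''
  15  s[16:],s[9:]  1  'g'
  16  s[9:],s[11:]  1  'g'

[0, 1, 1, 2, 0, 1, 0, 1, 0, 1, 0, 1, 1, 0, 0, 1, 1]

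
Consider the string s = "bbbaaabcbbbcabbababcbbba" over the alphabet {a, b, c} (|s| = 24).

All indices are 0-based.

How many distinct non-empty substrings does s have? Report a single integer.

248

sorted suffixes:
  #0 SA[0]=23  'a'
  #1 SA[1]=3  'aaabcbbbcabbababcbbba'
  #2 SA[2]=4  'aabcbbbcabbababcbbba'
  #3 SA[3]=15  'ababcbbba'
  #4 SA[4]=12  'abbababcbbba'
  #5 SA[5]=17  'abcbbba'
  #6 SA[6]=5  'abcbbbcabbababcbbba'
  #7 SA[7]=22  'ba'
  #8 SA[8]=2  'baaabcbbbcabbababcbbba'
  #9 SA[9]=14  'bababcbbba'
  #10 SA[10]=16  'babcbbba'
  #11 SA[11]=21  'bba'
  #12 SA[12]=1  'bbaaabcbbbcabbababcbbba'
  #13 SA[13]=13  'bbababcbbba'
  #14 SA[14]=20  'bbba'
  #15 SA[15]=0  'bbbaaabcbbbcabbababcbbba'
  #16 SA[16]=8  'bbbcabbababcbbba'
  #17 SA[17]=9  'bbcabbababcbbba'
  #18 SA[18]=10  'bcabbababcbbba'
  #19 SA[19]=18  'bcbbba'
  #20 SA[20]=6  'bcbbbcabbababcbbba'
  #21 SA[21]=11  'cabbababcbbba'
  #22 SA[22]=19  'cbbba'
  #23 SA[23]=7  'cbbbcabbababcbbba'

SA = [23, 3, 4, 15, 12, 17, 5, 22, 2, 14, 16, 21, 1, 13, 20, 0, 8, 9, 10, 18, 6, 11, 19, 7]
[i] adj suffixes → lcp
  [1] 23/3 → 1 ('a')
  [2] 3/4 → 2 ('aa')
  [3] 4/15 → 1 ('a')
  [4] 15/12 → 2 ('ab')
  [5] 12/17 → 2 ('ab')
  [6] 17/5 → 6 ('abcbbb')
  [7] 5/22 → 0 ('')
  [8] 22/2 → 2 ('ba')
  [9] 2/14 → 2 ('ba')
  [10] 14/16 → 3 ('bab')
  [11] 16/21 → 1 ('b')
  [12] 21/1 → 3 ('bba')
  [13] 1/13 → 3 ('bba')
  [14] 13/20 → 2 ('bb')
  [15] 20/0 → 4 ('bbba')
  [16] 0/8 → 3 ('bbb')
  [17] 8/9 → 2 ('bb')
  [18] 9/10 → 1 ('b')
  [19] 10/18 → 2 ('bc')
  [20] 18/6 → 5 ('bcbbb')
  [21] 6/11 → 0 ('')
  [22] 11/19 → 1 ('c')
  [23] 19/7 → 4 ('cbbb')

n(n+1)/2 = 24·25/2 = 300
Σ LCP = 0 + 1 + 2 + 1 + 2 + 2 + 6 + 0 + 2 + 2 + 3 + 1 + 3 + 3 + 2 + 4 + 3 + 2 + 1 + 2 + 5 + 0 + 1 + 4 = 52
distinct = 300 − 52 = 248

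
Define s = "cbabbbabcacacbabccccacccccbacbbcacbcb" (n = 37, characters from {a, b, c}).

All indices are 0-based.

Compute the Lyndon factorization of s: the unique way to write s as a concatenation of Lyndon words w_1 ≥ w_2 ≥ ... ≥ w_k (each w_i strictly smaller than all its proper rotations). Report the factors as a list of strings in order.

emit factor 1: 'c' (i=0, period=1)
emit factor 2: 'b' (i=1, period=1)
emit factor 3: 'abbbabcacacbabccccacccccbacbbcacbcb' (i=2, period=35)

["c", "b", "abbbabcacacbabccccacccccbacbbcacbcb"]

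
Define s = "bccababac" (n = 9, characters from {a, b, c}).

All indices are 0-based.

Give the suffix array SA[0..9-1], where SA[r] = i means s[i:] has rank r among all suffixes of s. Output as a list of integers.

rank | idx | suffix
   0 |   3 | ababac
   1 |   5 | abac
   2 |   7 | ac
   3 |   4 | babac
   4 |   6 | bac
   5 |   0 | bccababac
   6 |   8 | c
   7 |   2 | cababac
   8 |   1 | ccababac

[3, 5, 7, 4, 6, 0, 8, 2, 1]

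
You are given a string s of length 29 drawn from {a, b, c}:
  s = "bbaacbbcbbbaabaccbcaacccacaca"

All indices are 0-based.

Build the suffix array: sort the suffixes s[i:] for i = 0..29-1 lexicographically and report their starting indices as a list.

rank | idx | suffix
   0 |  28 | a
   1 |  11 | aabaccbcaacccacaca
   2 |   2 | aacbbcbbbaabaccbcaacccacaca
   3 |  19 | aacccacaca
   4 |  12 | abaccbcaacccacaca
   5 |  26 | aca
   6 |  24 | acaca
   7 |   3 | acbbcbbbaabaccbcaacccacaca
   8 |  14 | accbcaacccacaca
   9 |  20 | acccacaca
  10 |  10 | baabaccbcaacccacaca
  11 |   1 | baacbbcbbbaabaccbcaacccacaca
  12 |  13 | baccbcaacccacaca
  13 |   9 | bbaabaccbcaacccacaca
  14 |   0 | bbaacbbcbbbaabaccbcaacccacaca
  15 |   8 | bbbaabaccbcaacccacaca
  16 |   5 | bbcbbbaabaccbcaacccacaca
  17 |  17 | bcaacccacaca
  18 |   6 | bcbbbaabaccbcaacccacaca
  19 |  27 | ca
  20 |  18 | caacccacaca
  21 |  25 | caca
  22 |  23 | cacaca
  23 |   7 | cbbbaabaccbcaacccacaca
  24 |   4 | cbbcbbbaabaccbcaacccacaca
  25 |  16 | cbcaacccacaca
  26 |  22 | ccacaca
  27 |  15 | ccbcaacccacaca
  28 |  21 | cccacaca

[28, 11, 2, 19, 12, 26, 24, 3, 14, 20, 10, 1, 13, 9, 0, 8, 5, 17, 6, 27, 18, 25, 23, 7, 4, 16, 22, 15, 21]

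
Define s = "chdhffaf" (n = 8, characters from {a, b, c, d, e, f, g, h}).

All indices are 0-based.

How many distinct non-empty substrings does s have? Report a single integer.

sorted suffixes:
  #0 SA[0]=6  'af'
  #1 SA[1]=0  'chdhffaf'
  #2 SA[2]=2  'dhffaf'
  #3 SA[3]=7  'f'
  #4 SA[4]=5  'faf'
  #5 SA[5]=4  'ffaf'
  #6 SA[6]=1  'hdhffaf'
  #7 SA[7]=3  'hffaf'

SA = [6, 0, 2, 7, 5, 4, 1, 3]
[i] adj suffixes → lcp
  [1] 6/0 → 0 ('')
  [2] 0/2 → 0 ('')
  [3] 2/7 → 0 ('')
  [4] 7/5 → 1 ('f')
  [5] 5/4 → 1 ('f')
  [6] 4/1 → 0 ('')
  [7] 1/3 → 1 ('h')

n(n+1)/2 = 8·9/2 = 36
Σ LCP = 0 + 0 + 0 + 0 + 1 + 1 + 0 + 1 = 3
distinct = 36 − 3 = 33

33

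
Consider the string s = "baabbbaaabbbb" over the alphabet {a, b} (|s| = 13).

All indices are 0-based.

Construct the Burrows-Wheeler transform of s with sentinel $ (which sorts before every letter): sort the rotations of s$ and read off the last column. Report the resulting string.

bbbaaabb$bbbaa

rank  rotation        last
    0  $baabbbaaabbbb  b
    1  aaabbbb$baabbb  b
    2  aabbbaaabbbb$b  b
    3  aabbbb$baabbba  a
    4  abbbaaabbbb$ba  a
    5  abbbb$baabbbaa  a
    6  b$baabbbaaabbb  b
    7  baaabbbb$baabb  b
    8  baabbbaaabbbb$  $
    9  bb$baabbbaaabb  b
   10  bbaaabbbb$baab  b
   11  bbb$baabbbaaab  b
   12  bbbaaabbbb$baa  a
   13  bbbb$baabbbaaa  a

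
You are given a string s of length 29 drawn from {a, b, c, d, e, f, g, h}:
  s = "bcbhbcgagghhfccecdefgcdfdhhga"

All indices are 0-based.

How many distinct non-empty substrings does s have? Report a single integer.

rank→(start, suffix):
  0 → (28, 'a')
  1 → (7, 'agghhfccecdefgcdfdhhga')
  2 → (0, 'bcbhbcgagghhfccecdefgcdfdhhga')
  3 → (4, 'bcgagghhfccecdefgcdfdhhga')
  4 → (2, 'bhbcgagghhfccecdefgcdfdhhga')
  5 → (1, 'cbhbcgagghhfccecdefgcdfdhhga')
  6 → (13, 'ccecdefgcdfdhhga')
  7 → (16, 'cdefgcdfdhhga')
  8 → (21, 'cdfdhhga')
  9 → (14, 'cecdefgcdfdhhga')
  10 → (5, 'cgagghhfccecdefgcdfdhhga')
  11 → (17, 'defgcdfdhhga')
  12 → (22, 'dfdhhga')
  13 → (24, 'dhhga')
  14 → (15, 'ecdefgcdfdhhga')
  15 → (18, 'efgcdfdhhga')
  16 → (12, 'fccecdefgcdfdhhga')
  17 → (23, 'fdhhga')
  18 → (19, 'fgcdfdhhga')
  19 → (27, 'ga')
  20 → (6, 'gagghhfccecdefgcdfdhhga')
  21 → (20, 'gcdfdhhga')
  22 → (8, 'gghhfccecdefgcdfdhhga')
  23 → (9, 'ghhfccecdefgcdfdhhga')
  24 → (3, 'hbcgagghhfccecdefgcdfdhhga')
  25 → (11, 'hfccecdefgcdfdhhga')
  26 → (26, 'hga')
  27 → (10, 'hhfccecdefgcdfdhhga')
  28 → (25, 'hhga')

SA = [28, 7, 0, 4, 2, 1, 13, 16, 21, 14, 5, 17, 22, 24, 15, 18, 12, 23, 19, 27, 6, 20, 8, 9, 3, 11, 26, 10, 25]
rank  pair      lcp
   1  s[28:],s[7:]  1  'a'
   2  s[7:],s[0:]  0  ''
   3  s[0:],s[4:]  2  'bc'
   4  s[4:],s[2:]  1  'b'
   5  s[2:],s[1:]  0  ''
   6  s[1:],s[13:]  1  'c'
   7  s[13:],s[16:]  1  'c'
   8  s[16:],s[21:]  2  'cd'
   9  s[21:],s[14:]  1  'c'
  10  s[14:],s[5:]  1  'c'
  11  s[5:],s[17:]  0  ''
  12  s[17:],s[22:]  1  'd'
  13  s[22:],s[24:]  1  'd'
  14  s[24:],s[15:]  0  ''
  15  s[15:],s[18:]  1  'e'
  16  s[18:],s[12:]  0  ''
  17  s[12:],s[23:]  1  'f'
  18  s[23:],s[19:]  1  'f'
  19  s[19:],s[27:]  0  ''
  20  s[27:],s[6:]  2  'ga'
  21  s[6:],s[20:]  1  'g'
  22  s[20:],s[8:]  1  'g'
  23  s[8:],s[9:]  1  'g'
  24  s[9:],s[3:]  0  ''
  25  s[3:],s[11:]  1  'h'
  26  s[11:],s[26:]  1  'h'
  27  s[26:],s[10:]  1  'h'
  28  s[10:],s[25:]  2  'hh'

n(n+1)/2 = 29·30/2 = 435
Σ LCP = 0 + 1 + 0 + 2 + 1 + 0 + 1 + 1 + 2 + 1 + 1 + 0 + 1 + 1 + 0 + 1 + 0 + 1 + 1 + 0 + 2 + 1 + 1 + 1 + 0 + 1 + 1 + 1 + 2 = 25
distinct = 435 − 25 = 410

410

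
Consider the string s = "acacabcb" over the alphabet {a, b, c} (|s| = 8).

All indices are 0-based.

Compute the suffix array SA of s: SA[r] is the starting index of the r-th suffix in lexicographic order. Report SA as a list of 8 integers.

sorted suffixes:
  #0 SA[0]=4  'abcb'
  #1 SA[1]=2  'acabcb'
  #2 SA[2]=0  'acacabcb'
  #3 SA[3]=7  'b'
  #4 SA[4]=5  'bcb'
  #5 SA[5]=3  'cabcb'
  #6 SA[6]=1  'cacabcb'
  #7 SA[7]=6  'cb'

[4, 2, 0, 7, 5, 3, 1, 6]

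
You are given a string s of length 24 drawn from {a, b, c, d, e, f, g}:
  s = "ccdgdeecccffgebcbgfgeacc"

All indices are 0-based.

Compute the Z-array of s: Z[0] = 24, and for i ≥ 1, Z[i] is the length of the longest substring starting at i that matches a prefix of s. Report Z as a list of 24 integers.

[24, 1, 0, 0, 0, 0, 0, 2, 2, 1, 0, 0, 0, 0, 0, 1, 0, 0, 0, 0, 0, 0, 2, 1]

Z[0]=24
i=1: i≥r, start 0; Z[1]=1 grow→box=[1,2)
i=2: i≥r, start 0; Z[2]=0
i=3: i≥r, start 0; Z[3]=0
i=4: i≥r, start 0; Z[4]=0
i=5: i≥r, start 0; Z[5]=0
i=6: i≥r, start 0; Z[6]=0
i=7: i≥r, start 0; Z[7]=2 grow→box=[7,9)
i=8: min(r-i=1, Z[1]=1)=1; Z[8]=2 grow→box=[8,10)
i=9: min(r-i=1, Z[1]=1)=1; Z[9]=1
i=10: i≥r, start 0; Z[10]=0
i=11: i≥r, start 0; Z[11]=0
i=12: i≥r, start 0; Z[12]=0
i=13: i≥r, start 0; Z[13]=0
i=14: i≥r, start 0; Z[14]=0
i=15: i≥r, start 0; Z[15]=1 grow→box=[15,16)
i=16: i≥r, start 0; Z[16]=0
i=17: i≥r, start 0; Z[17]=0
i=18: i≥r, start 0; Z[18]=0
i=19: i≥r, start 0; Z[19]=0
i=20: i≥r, start 0; Z[20]=0
i=21: i≥r, start 0; Z[21]=0
i=22: i≥r, start 0; Z[22]=2 grow→box=[22,24)
i=23: min(r-i=1, Z[1]=1)=1; Z[23]=1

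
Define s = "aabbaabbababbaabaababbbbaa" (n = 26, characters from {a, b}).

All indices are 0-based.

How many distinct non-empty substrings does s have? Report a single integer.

273

rank | idx | suffix
   0 |  25 | a
   1 |  24 | aa
   2 |  13 | aabaababbbbaa
   3 |  16 | aababbbbaa
   4 |   0 | aabbaabbababbaabaababbbbaa
   5 |   4 | aabbababbaabaababbbbaa
   6 |  14 | abaababbbbaa
   7 |   8 | ababbaabaababbbbaa
   8 |  17 | ababbbbaa
   9 |  10 | abbaabaababbbbaa
  10 |   1 | abbaabbababbaabaababbbbaa
  11 |   5 | abbababbaabaababbbbaa
  12 |  19 | abbbbaa
  13 |  23 | baa
  14 |  12 | baabaababbbbaa
  15 |  15 | baababbbbaa
  16 |   3 | baabbababbaabaababbbbaa
  17 |   7 | bababbaabaababbbbaa
  18 |   9 | babbaabaababbbbaa
  19 |  18 | babbbbaa
  20 |  22 | bbaa
  21 |  11 | bbaabaababbbbaa
  22 |   2 | bbaabbababbaabaababbbbaa
  23 |   6 | bbababbaabaababbbbaa
  24 |  21 | bbbaa
  25 |  20 | bbbbaa

SA = [25, 24, 13, 16, 0, 4, 14, 8, 17, 10, 1, 5, 19, 23, 12, 15, 3, 7, 9, 18, 22, 11, 2, 6, 21, 20]
[i] adj suffixes → lcp
  [1] 25/24 → 1 ('a')
  [2] 24/13 → 2 ('aa')
  [3] 13/16 → 4 ('aaba')
  [4] 16/0 → 3 ('aab')
  [5] 0/4 → 5 ('aabba')
  [6] 4/14 → 1 ('a')
  [7] 14/8 → 3 ('aba')
  [8] 8/17 → 5 ('ababb')
  [9] 17/10 → 2 ('ab')
  [10] 10/1 → 6 ('abbaab')
  [11] 1/5 → 4 ('abba')
  [12] 5/19 → 3 ('abb')
  [13] 19/23 → 0 ('')
  [14] 23/12 → 3 ('baa')
  [15] 12/15 → 5 ('baaba')
  [16] 15/3 → 4 ('baab')
  [17] 3/7 → 2 ('ba')
  [18] 7/9 → 3 ('bab')
  [19] 9/18 → 4 ('babb')
  [20] 18/22 → 1 ('b')
  [21] 22/11 → 4 ('bbaa')
  [22] 11/2 → 5 ('bbaab')
  [23] 2/6 → 3 ('bba')
  [24] 6/21 → 2 ('bb')
  [25] 21/20 → 3 ('bbb')

n(n+1)/2 = 26·27/2 = 351
Σ LCP = 0 + 1 + 2 + 4 + 3 + 5 + 1 + 3 + 5 + 2 + 6 + 4 + 3 + 0 + 3 + 5 + 4 + 2 + 3 + 4 + 1 + 4 + 5 + 3 + 2 + 3 = 78
distinct = 351 − 78 = 273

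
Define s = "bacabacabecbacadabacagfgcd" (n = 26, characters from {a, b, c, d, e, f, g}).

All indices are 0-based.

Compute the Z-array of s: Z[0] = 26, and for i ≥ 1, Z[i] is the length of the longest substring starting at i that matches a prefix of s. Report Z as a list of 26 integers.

[26, 0, 0, 0, 5, 0, 0, 0, 1, 0, 0, 4, 0, 0, 0, 0, 0, 4, 0, 0, 0, 0, 0, 0, 0, 0]

Z[0]=26
i=1: fresh scan; Z[1]=0
i=2: fresh scan; Z[2]=0
i=3: fresh scan; Z[3]=0
i=4: fresh scan; Z[4]=5 scan→box=[4,9)
i=5: min(r-i=4, Z[1]=0)=0; Z[5]=0
i=6: min(r-i=3, Z[2]=0)=0; Z[6]=0
i=7: min(r-i=2, Z[3]=0)=0; Z[7]=0
i=8: min(r-i=1, Z[4]=5)=1; Z[8]=1
i=9: fresh scan; Z[9]=0
i=10: fresh scan; Z[10]=0
i=11: fresh scan; Z[11]=4 scan→box=[11,15)
i=12: min(r-i=3, Z[1]=0)=0; Z[12]=0
i=13: min(r-i=2, Z[2]=0)=0; Z[13]=0
i=14: min(r-i=1, Z[3]=0)=0; Z[14]=0
i=15: fresh scan; Z[15]=0
i=16: fresh scan; Z[16]=0
i=17: fresh scan; Z[17]=4 scan→box=[17,21)
i=18: min(r-i=3, Z[1]=0)=0; Z[18]=0
i=19: min(r-i=2, Z[2]=0)=0; Z[19]=0
i=20: min(r-i=1, Z[3]=0)=0; Z[20]=0
i=21: fresh scan; Z[21]=0
i=22: fresh scan; Z[22]=0
i=23: fresh scan; Z[23]=0
i=24: fresh scan; Z[24]=0
i=25: fresh scan; Z[25]=0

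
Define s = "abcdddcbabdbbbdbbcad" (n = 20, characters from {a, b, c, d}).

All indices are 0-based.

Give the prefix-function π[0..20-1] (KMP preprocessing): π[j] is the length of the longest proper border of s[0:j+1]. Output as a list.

[0, 0, 0, 0, 0, 0, 0, 0, 1, 2, 0, 0, 0, 0, 0, 0, 0, 0, 1, 0]

π[0] = 0
j=1 s[j]='b': π[1]=0 (border '')
j=2 s[j]='c': π[2]=0 (border '')
j=3 s[j]='d': π[3]=0 (border '')
j=4 s[j]='d': π[4]=0 (border '')
j=5 s[j]='d': π[5]=0 (border '')
j=6 s[j]='c': π[6]=0 (border '')
j=7 s[j]='b': π[7]=0 (border '')
j=8 s[j]='a': π[8]=1 (border 'a')
j=9 s[j]='b': π[9]=2 (border 'ab')
j=10 s[j]='d': k: 2→0; π[10]=0 (border '')
j=11 s[j]='b': π[11]=0 (border '')
j=12 s[j]='b': π[12]=0 (border '')
j=13 s[j]='b': π[13]=0 (border '')
j=14 s[j]='d': π[14]=0 (border '')
j=15 s[j]='b': π[15]=0 (border '')
j=16 s[j]='b': π[16]=0 (border '')
j=17 s[j]='c': π[17]=0 (border '')
j=18 s[j]='a': π[18]=1 (border 'a')
j=19 s[j]='d': k: 1→0; π[19]=0 (border '')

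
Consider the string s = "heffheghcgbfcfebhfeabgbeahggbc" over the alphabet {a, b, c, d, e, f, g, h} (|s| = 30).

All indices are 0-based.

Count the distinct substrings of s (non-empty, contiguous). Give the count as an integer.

437

rank | idx | suffix
   0 |  19 | abgbeahggbc
   1 |  24 | ahggbc
   2 |  28 | bc
   3 |  22 | beahggbc
   4 |  10 | bfcfebhfeabgbeahggbc
   5 |  20 | bgbeahggbc
   6 |  15 | bhfeabgbeahggbc
   7 |  29 | c
   8 |  12 | cfebhfeabgbeahggbc
   9 |   8 | cgbfcfebhfeabgbeahggbc
  10 |  18 | eabgbeahggbc
  11 |  23 | eahggbc
  12 |  14 | ebhfeabgbeahggbc
  13 |   1 | effheghcgbfcfebhfeabgbeahggbc
  14 |   5 | eghcgbfcfebhfeabgbeahggbc
  15 |  11 | fcfebhfeabgbeahggbc
  16 |  17 | feabgbeahggbc
  17 |  13 | febhfeabgbeahggbc
  18 |   2 | ffheghcgbfcfebhfeabgbeahggbc
  19 |   3 | fheghcgbfcfebhfeabgbeahggbc
  20 |  27 | gbc
  21 |  21 | gbeahggbc
  22 |   9 | gbfcfebhfeabgbeahggbc
  23 |  26 | ggbc
  24 |   6 | ghcgbfcfebhfeabgbeahggbc
  25 |   7 | hcgbfcfebhfeabgbeahggbc
  26 |   0 | heffheghcgbfcfebhfeabgbeahggbc
  27 |   4 | heghcgbfcfebhfeabgbeahggbc
  28 |  16 | hfeabgbeahggbc
  29 |  25 | hggbc

SA = [19, 24, 28, 22, 10, 20, 15, 29, 12, 8, 18, 23, 14, 1, 5, 11, 17, 13, 2, 3, 27, 21, 9, 26, 6, 7, 0, 4, 16, 25]
i: (SA[i-1],SA[i]) lcp shared
  1: (19,24) 1 'a'
  2: (24,28) 0 ''
  3: (28,22) 1 'b'
  4: (22,10) 1 'b'
  5: (10,20) 1 'b'
  6: (20,15) 1 'b'
  7: (15,29) 0 ''
  8: (29,12) 1 'c'
  9: (12,8) 1 'c'
  10: (8,18) 0 ''
  11: (18,23) 2 'ea'
  12: (23,14) 1 'e'
  13: (14,1) 1 'e'
  14: (1,5) 1 'e'
  15: (5,11) 0 ''
  16: (11,17) 1 'f'
  17: (17,13) 2 'fe'
  18: (13,2) 1 'f'
  19: (2,3) 1 'f'
  20: (3,27) 0 ''
  21: (27,21) 2 'gb'
  22: (21,9) 2 'gb'
  23: (9,26) 1 'g'
  24: (26,6) 1 'g'
  25: (6,7) 0 ''
  26: (7,0) 1 'h'
  27: (0,4) 2 'he'
  28: (4,16) 1 'h'
  29: (16,25) 1 'h'

n(n+1)/2 = 30·31/2 = 465
Σ LCP = 0 + 1 + 0 + 1 + 1 + 1 + 1 + 0 + 1 + 1 + 0 + 2 + 1 + 1 + 1 + 0 + 1 + 2 + 1 + 1 + 0 + 2 + 2 + 1 + 1 + 0 + 1 + 2 + 1 + 1 = 28
distinct = 465 − 28 = 437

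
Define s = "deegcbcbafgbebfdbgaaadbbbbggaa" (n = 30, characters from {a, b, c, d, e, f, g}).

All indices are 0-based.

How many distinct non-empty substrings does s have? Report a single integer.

rank→(start, suffix):
  0 → (29, 'a')
  1 → (28, 'aa')
  2 → (18, 'aaadbbbbggaa')
  3 → (19, 'aadbbbbggaa')
  4 → (20, 'adbbbbggaa')
  5 → (8, 'afgbebfdbgaaadbbbbggaa')
  6 → (7, 'bafgbebfdbgaaadbbbbggaa')
  7 → (22, 'bbbbggaa')
  8 → (23, 'bbbggaa')
  9 → (24, 'bbggaa')
  10 → (5, 'bcbafgbebfdbgaaadbbbbggaa')
  11 → (11, 'bebfdbgaaadbbbbggaa')
  12 → (13, 'bfdbgaaadbbbbggaa')
  13 → (16, 'bgaaadbbbbggaa')
  14 → (25, 'bggaa')
  15 → (6, 'cbafgbebfdbgaaadbbbbggaa')
  16 → (4, 'cbcbafgbebfdbgaaadbbbbggaa')
  17 → (21, 'dbbbbggaa')
  18 → (15, 'dbgaaadbbbbggaa')
  19 → (0, 'deegcbcbafgbebfdbgaaadbbbbggaa')
  20 → (12, 'ebfdbgaaadbbbbggaa')
  21 → (1, 'eegcbcbafgbebfdbgaaadbbbbggaa')
  22 → (2, 'egcbcbafgbebfdbgaaadbbbbggaa')
  23 → (14, 'fdbgaaadbbbbggaa')
  24 → (9, 'fgbebfdbgaaadbbbbggaa')
  25 → (27, 'gaa')
  26 → (17, 'gaaadbbbbggaa')
  27 → (10, 'gbebfdbgaaadbbbbggaa')
  28 → (3, 'gcbcbafgbebfdbgaaadbbbbggaa')
  29 → (26, 'ggaa')

SA = [29, 28, 18, 19, 20, 8, 7, 22, 23, 24, 5, 11, 13, 16, 25, 6, 4, 21, 15, 0, 12, 1, 2, 14, 9, 27, 17, 10, 3, 26]
i: (SA[i-1],SA[i]) lcp shared
  1: (29,28) 1 'a'
  2: (28,18) 2 'aa'
  3: (18,19) 2 'aa'
  4: (19,20) 1 'a'
  5: (20,8) 1 'a'
  6: (8,7) 0 ''
  7: (7,22) 1 'b'
  8: (22,23) 3 'bbb'
  9: (23,24) 2 'bb'
  10: (24,5) 1 'b'
  11: (5,11) 1 'b'
  12: (11,13) 1 'b'
  13: (13,16) 1 'b'
  14: (16,25) 2 'bg'
  15: (25,6) 0 ''
  16: (6,4) 2 'cb'
  17: (4,21) 0 ''
  18: (21,15) 2 'db'
  19: (15,0) 1 'd'
  20: (0,12) 0 ''
  21: (12,1) 1 'e'
  22: (1,2) 1 'e'
  23: (2,14) 0 ''
  24: (14,9) 1 'f'
  25: (9,27) 0 ''
  26: (27,17) 3 'gaa'
  27: (17,10) 1 'g'
  28: (10,3) 1 'g'
  29: (3,26) 1 'g'

n(n+1)/2 = 30·31/2 = 465
Σ LCP = 0 + 1 + 2 + 2 + 1 + 1 + 0 + 1 + 3 + 2 + 1 + 1 + 1 + 1 + 2 + 0 + 2 + 0 + 2 + 1 + 0 + 1 + 1 + 0 + 1 + 0 + 3 + 1 + 1 + 1 = 33
distinct = 465 − 33 = 432

432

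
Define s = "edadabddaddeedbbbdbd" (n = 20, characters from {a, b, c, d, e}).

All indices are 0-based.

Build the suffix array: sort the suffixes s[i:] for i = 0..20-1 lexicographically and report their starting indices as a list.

rank | idx | suffix
   0 |   4 | abddaddeedbbbdbd
   1 |   2 | adabddaddeedbbbdbd
   2 |   8 | addeedbbbdbd
   3 |  14 | bbbdbd
   4 |  15 | bbdbd
   5 |  18 | bd
   6 |  16 | bdbd
   7 |   5 | bddaddeedbbbdbd
   8 |  19 | d
   9 |   3 | dabddaddeedbbbdbd
  10 |   1 | dadabddaddeedbbbdbd
  11 |   7 | daddeedbbbdbd
  12 |  13 | dbbbdbd
  13 |  17 | dbd
  14 |   6 | ddaddeedbbbdbd
  15 |   9 | ddeedbbbdbd
  16 |  10 | deedbbbdbd
  17 |   0 | edadabddaddeedbbbdbd
  18 |  12 | edbbbdbd
  19 |  11 | eedbbbdbd

[4, 2, 8, 14, 15, 18, 16, 5, 19, 3, 1, 7, 13, 17, 6, 9, 10, 0, 12, 11]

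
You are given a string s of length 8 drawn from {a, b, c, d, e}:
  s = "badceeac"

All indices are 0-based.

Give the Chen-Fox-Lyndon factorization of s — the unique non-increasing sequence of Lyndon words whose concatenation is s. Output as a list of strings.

["b", "adcee", "ac"]

emit factor 1: 'b' (i=0, period=1)
emit factor 2: 'adcee' (i=1, period=5)
emit factor 3: 'ac' (i=6, period=2)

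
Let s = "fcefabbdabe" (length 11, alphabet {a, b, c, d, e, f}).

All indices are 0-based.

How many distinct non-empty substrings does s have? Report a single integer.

60

rank→(start, suffix):
  0 → (4, 'abbdabe')
  1 → (8, 'abe')
  2 → (5, 'bbdabe')
  3 → (6, 'bdabe')
  4 → (9, 'be')
  5 → (1, 'cefabbdabe')
  6 → (7, 'dabe')
  7 → (10, 'e')
  8 → (2, 'efabbdabe')
  9 → (3, 'fabbdabe')
  10 → (0, 'fcefabbdabe')

SA = [4, 8, 5, 6, 9, 1, 7, 10, 2, 3, 0]
i: (SA[i-1],SA[i]) lcp shared
  1: (4,8) 2 'ab'
  2: (8,5) 0 ''
  3: (5,6) 1 'b'
  4: (6,9) 1 'b'
  5: (9,1) 0 ''
  6: (1,7) 0 ''
  7: (7,10) 0 ''
  8: (10,2) 1 'e'
  9: (2,3) 0 ''
  10: (3,0) 1 'f'

n(n+1)/2 = 11·12/2 = 66
Σ LCP = 0 + 2 + 0 + 1 + 1 + 0 + 0 + 0 + 1 + 0 + 1 = 6
distinct = 66 − 6 = 60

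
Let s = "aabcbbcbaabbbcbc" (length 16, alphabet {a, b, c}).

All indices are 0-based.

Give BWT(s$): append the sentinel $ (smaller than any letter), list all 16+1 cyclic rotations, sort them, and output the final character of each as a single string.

cb$aacacbcbabbbbb

rank  rotation           last
    0  $aabcbbcbaabbbcbc  c
    1  aabbbcbc$aabcbbcb  b
    2  aabcbbcbaabbbcbc$  $
    3  abbbcbc$aabcbbcba  a
    4  abcbbcbaabbbcbc$a  a
    5  baabbbcbc$aabcbbc  c
    6  bbbcbc$aabcbbcbaa  a
    7  bbcbaabbbcbc$aabc  c
    8  bbcbc$aabcbbcbaab  b
    9  bc$aabcbbcbaabbbc  c
   10  bcbaabbbcbc$aabcb  b
   11  bcbbcbaabbbcbc$aa  a
   12  bcbc$aabcbbcbaabb  b
   13  c$aabcbbcbaabbbcb  b
   14  cbaabbbcbc$aabcbb  b
   15  cbbcbaabbbcbc$aab  b
   16  cbc$aabcbbcbaabbb  b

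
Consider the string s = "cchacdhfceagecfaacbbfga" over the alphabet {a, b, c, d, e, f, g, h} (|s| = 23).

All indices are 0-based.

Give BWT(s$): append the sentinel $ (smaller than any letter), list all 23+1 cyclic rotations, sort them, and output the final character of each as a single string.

rank  rotation                  last
    0  $cchacdhfceagecfaacbbfga  a
    1  a$cchacdhfceagecfaacbbfg  g
    2  aacbbfga$cchacdhfceagecf  f
    3  acbbfga$cchacdhfceagecfa  a
    4  acdhfceagecfaacbbfga$cch  h
    5  agecfaacbbfga$cchacdhfce  e
    6  bbfga$cchacdhfceagecfaac  c
    7  bfga$cchacdhfceagecfaacb  b
    8  cbbfga$cchacdhfceagecfaa  a
    9  cchacdhfceagecfaacbbfga$  $
   10  cdhfceagecfaacbbfga$ccha  a
   11  ceagecfaacbbfga$cchacdhf  f
   12  cfaacbbfga$cchacdhfceage  e
   13  chacdhfceagecfaacbbfga$c  c
   14  dhfceagecfaacbbfga$cchac  c
   15  eagecfaacbbfga$cchacdhfc  c
   16  ecfaacbbfga$cchacdhfceag  g
   17  faacbbfga$cchacdhfceagec  c
   18  fceagecfaacbbfga$cchacdh  h
   19  fga$cchacdhfceagecfaacbb  b
   20  ga$cchacdhfceagecfaacbbf  f
   21  gecfaacbbfga$cchacdhfcea  a
   22  hacdhfceagecfaacbbfga$cc  c
   23  hfceagecfaacbbfga$cchacd  d

agfahecba$afecccgchbfacd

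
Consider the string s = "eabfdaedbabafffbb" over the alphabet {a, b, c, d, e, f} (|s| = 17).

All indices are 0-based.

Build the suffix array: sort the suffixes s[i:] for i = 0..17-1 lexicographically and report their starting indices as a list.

[9, 1, 5, 11, 16, 8, 10, 15, 2, 4, 7, 0, 6, 14, 3, 13, 12]

rank→(start, suffix):
  0 → (9, 'abafffbb')
  1 → (1, 'abfdaedbabafffbb')
  2 → (5, 'aedbabafffbb')
  3 → (11, 'afffbb')
  4 → (16, 'b')
  5 → (8, 'babafffbb')
  6 → (10, 'bafffbb')
  7 → (15, 'bb')
  8 → (2, 'bfdaedbabafffbb')
  9 → (4, 'daedbabafffbb')
  10 → (7, 'dbabafffbb')
  11 → (0, 'eabfdaedbabafffbb')
  12 → (6, 'edbabafffbb')
  13 → (14, 'fbb')
  14 → (3, 'fdaedbabafffbb')
  15 → (13, 'ffbb')
  16 → (12, 'fffbb')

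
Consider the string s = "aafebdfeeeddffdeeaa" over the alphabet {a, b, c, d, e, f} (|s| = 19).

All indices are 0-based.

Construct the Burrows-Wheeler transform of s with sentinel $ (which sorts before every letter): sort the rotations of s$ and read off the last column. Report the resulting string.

rank  rotation              last
    0  $aafebdfeeeddffdeeaa  a
    1  a$aafebdfeeeddffdeea  a
    2  aa$aafebdfeeeddffdee  e
    3  aafebdfeeeddffdeeaa$  $
    4  afebdfeeeddffdeeaa$a  a
    5  bdfeeeddffdeeaa$aafe  e
    6  ddffdeeaa$aafebdfeee  e
    7  deeaa$aafebdfeeeddff  f
    8  dfeeeddffdeeaa$aafeb  b
    9  dffdeeaa$aafebdfeeed  d
   10  eaa$aafebdfeeeddffde  e
   11  ebdfeeeddffdeeaa$aaf  f
   12  eddffdeeaa$aafebdfee  e
   13  eeaa$aafebdfeeeddffd  d
   14  eeddffdeeaa$aafebdfe  e
   15  eeeddffdeeaa$aafebdf  f
   16  fdeeaa$aafebdfeeeddf  f
   17  febdfeeeddffdeeaa$aa  a
   18  feeeddffdeeaa$aafebd  d
   19  ffdeeaa$aafebdfeeedd  d

aae$aeefbdefedeffadd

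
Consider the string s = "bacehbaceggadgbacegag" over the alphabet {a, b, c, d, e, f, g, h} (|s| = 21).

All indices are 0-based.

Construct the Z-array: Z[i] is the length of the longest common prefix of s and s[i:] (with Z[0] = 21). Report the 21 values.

Z[0]=21
i=1: outside box; Z[1]=0
i=2: outside box; Z[2]=0
i=3: outside box; Z[3]=0
i=4: outside box; Z[4]=0
i=5: outside box; Z[5]=4 grow→box=[5,9)
i=6: min(r-i=3, Z[1]=0)=0; Z[6]=0
i=7: min(r-i=2, Z[2]=0)=0; Z[7]=0
i=8: min(r-i=1, Z[3]=0)=0; Z[8]=0
i=9: outside box; Z[9]=0
i=10: outside box; Z[10]=0
i=11: outside box; Z[11]=0
i=12: outside box; Z[12]=0
i=13: outside box; Z[13]=0
i=14: outside box; Z[14]=4 grow→box=[14,18)
i=15: min(r-i=3, Z[1]=0)=0; Z[15]=0
i=16: min(r-i=2, Z[2]=0)=0; Z[16]=0
i=17: min(r-i=1, Z[3]=0)=0; Z[17]=0
i=18: outside box; Z[18]=0
i=19: outside box; Z[19]=0
i=20: outside box; Z[20]=0

[21, 0, 0, 0, 0, 4, 0, 0, 0, 0, 0, 0, 0, 0, 4, 0, 0, 0, 0, 0, 0]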